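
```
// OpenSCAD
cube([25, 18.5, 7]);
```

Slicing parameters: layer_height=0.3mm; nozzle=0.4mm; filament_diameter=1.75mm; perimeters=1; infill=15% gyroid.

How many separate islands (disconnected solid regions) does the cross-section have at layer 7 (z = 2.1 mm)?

At z = 2.1 mm: the 25×18.5 cube contributes its full rectangle. Overall, the cross-section is a single solid region. Island count = 1.

1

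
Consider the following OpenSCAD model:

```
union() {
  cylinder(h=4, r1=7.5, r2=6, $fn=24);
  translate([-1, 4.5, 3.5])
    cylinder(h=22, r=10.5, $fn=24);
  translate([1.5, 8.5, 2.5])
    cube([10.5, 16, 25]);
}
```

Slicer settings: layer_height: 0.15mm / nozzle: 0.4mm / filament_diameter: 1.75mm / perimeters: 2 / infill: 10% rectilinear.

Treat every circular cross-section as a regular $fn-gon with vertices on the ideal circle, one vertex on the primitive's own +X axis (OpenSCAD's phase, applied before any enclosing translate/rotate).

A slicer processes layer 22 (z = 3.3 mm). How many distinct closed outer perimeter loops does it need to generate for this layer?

2

At z = 3.3 mm: the cone: at t=0.825 of its height the radius interpolates to r₁+(r₂−r₁)t = 6.263, giving a regular 24-gon of that circumradius; the cylinder at (-1, 4.5) is not intersected at this z (z outside [3.5, 25.5]); the 10.5×16 cube at (1.5, 8.5) contributes its full rectangle; Taking the union: the 2 present regions are separate (no shared area or edge), so areas and boundary lengths simply add and each stays a separate island — 2 connected regions. The result has 2 disconnected regions.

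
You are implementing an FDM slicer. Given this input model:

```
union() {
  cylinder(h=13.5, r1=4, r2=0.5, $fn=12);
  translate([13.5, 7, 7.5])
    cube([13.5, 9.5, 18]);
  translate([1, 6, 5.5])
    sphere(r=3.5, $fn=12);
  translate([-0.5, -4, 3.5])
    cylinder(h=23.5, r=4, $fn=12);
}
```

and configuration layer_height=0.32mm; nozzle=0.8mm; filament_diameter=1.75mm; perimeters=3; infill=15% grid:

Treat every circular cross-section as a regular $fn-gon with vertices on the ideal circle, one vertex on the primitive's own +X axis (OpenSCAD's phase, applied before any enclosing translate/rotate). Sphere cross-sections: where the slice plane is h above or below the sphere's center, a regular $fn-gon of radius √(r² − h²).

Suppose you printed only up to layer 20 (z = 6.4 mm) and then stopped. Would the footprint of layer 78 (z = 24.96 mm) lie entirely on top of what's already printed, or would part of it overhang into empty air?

Compare the two slices. At z = 6.4: the cone (r1=4→r2=0.5) has section circumradius 2.341 here — a regular 12-gon (area = (12/2)·2.341²·sin(360°/12) = 16.44 mm²); the cube at (13.5, 7) is absent (z outside [7.5, 25.5]); the sphere at (1, 6): section is a regular 12-gon, circumradius = √(r²−h²) = √(3.5²−0.9²) = 3.382 (area = (12/2)·3.382²·sin(360°/12) = 34.32 mm²); the r=4 cylinder at (-0.5, -4) gives a regular 12-gon of circumradius 4 (constant along its height) (area = (12/2)·4.000²·sin(360°/12) = 48.00 mm²); Combining (union): the regions partially overlap — summed areas 98.76 mm² minus the doubly-counted overlap 6.66 mm² gives 92.10 mm² — area = 92.10 mm². At z = 24.96: the cone does not reach this height (z outside [0, 13.5]); the cube at (13.5, 7) is present — its section is the full 13.5×9.5 rectangle (area 128.25 mm²); the sphere at (1, 6) is absent (|z−center|=19.460 > r=3.5); the cylinder at (-0.5, -4): section is a regular 12-gon, circumradius r=4 (area = (12/2)·4.000²·sin(360°/12) = 48.00 mm²); Combining (union): the 2 present regions are separate (no shared area or edge), so areas and boundary lengths simply add and each stays a separate island — area = 176.25 mm². Checking containment: at z = 24.96 the cross-section extends beyond the z = 6.4 cross-section by about 128.25 mm².

part overhangs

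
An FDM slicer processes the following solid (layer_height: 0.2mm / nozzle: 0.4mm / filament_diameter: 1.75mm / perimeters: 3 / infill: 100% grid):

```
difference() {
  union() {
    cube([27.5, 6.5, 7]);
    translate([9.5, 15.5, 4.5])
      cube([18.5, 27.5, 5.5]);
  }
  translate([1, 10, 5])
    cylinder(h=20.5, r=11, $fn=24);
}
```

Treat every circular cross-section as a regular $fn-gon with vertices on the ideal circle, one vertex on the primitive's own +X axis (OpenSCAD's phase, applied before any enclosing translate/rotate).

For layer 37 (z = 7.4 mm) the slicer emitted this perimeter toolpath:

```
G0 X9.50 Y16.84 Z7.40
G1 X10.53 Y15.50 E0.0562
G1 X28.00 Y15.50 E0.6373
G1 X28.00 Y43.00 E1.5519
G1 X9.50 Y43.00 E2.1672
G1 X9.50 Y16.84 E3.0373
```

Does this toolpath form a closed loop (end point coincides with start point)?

Start point (G0): (9.50, 16.84). End point (last G1): the path returns to the start — closed.

yes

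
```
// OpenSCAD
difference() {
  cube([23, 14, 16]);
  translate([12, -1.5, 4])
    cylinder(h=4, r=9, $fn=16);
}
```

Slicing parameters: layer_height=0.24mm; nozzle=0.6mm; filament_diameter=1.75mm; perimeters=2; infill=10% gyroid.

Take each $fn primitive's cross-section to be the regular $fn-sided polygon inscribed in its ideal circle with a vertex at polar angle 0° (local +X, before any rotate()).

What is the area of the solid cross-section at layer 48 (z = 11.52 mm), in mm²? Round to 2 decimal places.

322.00 mm²

At z = 11.52 mm: the cube (footprint 23×14) is included at this height (area 322.00 mm²); the cylinder at (12, -1.5) does not reach this height (z outside [4, 8]); Subtracting the remaining from the first: none of the subtracted shapes is present at this height, so the 23×14 cube is unchanged — area = 322.00 mm². Overall, the cross-section is a single solid region. Net area = 322.00 mm².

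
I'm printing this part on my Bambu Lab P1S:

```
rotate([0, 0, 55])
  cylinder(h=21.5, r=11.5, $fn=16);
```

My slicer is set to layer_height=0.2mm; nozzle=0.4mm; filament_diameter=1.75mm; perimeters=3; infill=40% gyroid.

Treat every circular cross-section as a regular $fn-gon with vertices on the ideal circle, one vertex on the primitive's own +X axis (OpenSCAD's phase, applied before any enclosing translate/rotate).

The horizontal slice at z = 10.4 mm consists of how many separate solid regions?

At z = 10.4 mm: the cylinder: section is a regular 16-gon, circumradius r=11.5; (rotated 55° about Z; rotation is an isometry so areas/perimeters/island counts are preserved). The result has 1 disconnected region.

1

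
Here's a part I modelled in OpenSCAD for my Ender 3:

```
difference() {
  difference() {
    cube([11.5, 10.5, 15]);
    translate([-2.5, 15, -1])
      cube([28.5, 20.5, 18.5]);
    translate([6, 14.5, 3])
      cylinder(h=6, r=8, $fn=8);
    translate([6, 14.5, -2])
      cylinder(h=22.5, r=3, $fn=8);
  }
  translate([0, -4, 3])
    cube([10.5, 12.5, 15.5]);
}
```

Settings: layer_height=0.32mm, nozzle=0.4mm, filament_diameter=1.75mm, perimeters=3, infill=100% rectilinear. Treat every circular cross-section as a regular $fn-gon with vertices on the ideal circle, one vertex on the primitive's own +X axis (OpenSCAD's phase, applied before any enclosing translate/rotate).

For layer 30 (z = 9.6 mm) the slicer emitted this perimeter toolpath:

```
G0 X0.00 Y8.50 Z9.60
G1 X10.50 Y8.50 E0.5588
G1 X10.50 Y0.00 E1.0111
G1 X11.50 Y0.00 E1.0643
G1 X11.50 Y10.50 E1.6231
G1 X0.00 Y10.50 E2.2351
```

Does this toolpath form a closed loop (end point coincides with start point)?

no

Start point (G0): (0.00, 8.50). End point (last G1): the path does not return to the start — open.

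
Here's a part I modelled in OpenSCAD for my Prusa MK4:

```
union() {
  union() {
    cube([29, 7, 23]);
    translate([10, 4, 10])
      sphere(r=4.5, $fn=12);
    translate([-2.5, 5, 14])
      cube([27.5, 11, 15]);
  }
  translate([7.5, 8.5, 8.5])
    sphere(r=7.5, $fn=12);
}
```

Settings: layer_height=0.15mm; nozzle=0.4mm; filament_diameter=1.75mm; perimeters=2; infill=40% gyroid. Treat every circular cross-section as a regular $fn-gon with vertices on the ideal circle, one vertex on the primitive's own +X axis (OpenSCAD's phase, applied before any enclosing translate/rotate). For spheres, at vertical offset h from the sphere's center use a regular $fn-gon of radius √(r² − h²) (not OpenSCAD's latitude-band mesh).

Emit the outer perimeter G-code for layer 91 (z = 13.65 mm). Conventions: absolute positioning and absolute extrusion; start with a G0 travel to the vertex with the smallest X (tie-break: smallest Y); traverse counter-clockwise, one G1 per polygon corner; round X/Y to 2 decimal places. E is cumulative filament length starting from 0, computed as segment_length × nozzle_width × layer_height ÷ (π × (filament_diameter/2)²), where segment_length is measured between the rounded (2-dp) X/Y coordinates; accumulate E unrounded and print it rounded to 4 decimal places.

G0 X0.00 Y0.00 Z13.65
G1 X29.00 Y0.00 E0.7234
G1 X29.00 Y7.00 E0.8980
G1 X12.55 Y7.00 E1.3084
G1 X12.95 Y8.50 E1.3471
G1 X12.22 Y11.23 E1.4176
G1 X10.23 Y13.22 E1.4878
G1 X7.50 Y13.95 E1.5583
G1 X4.77 Y13.22 E1.6288
G1 X2.78 Y11.23 E1.6990
G1 X2.05 Y8.50 E1.7695
G1 X2.45 Y7.00 E1.8082
G1 X0.00 Y7.00 E1.8693
G1 X0.00 Y0.00 E2.0439

At z = 13.65 mm: the cube is present — its section is the full 29×7 rectangle; the r=4.5 sphere at (10, 4) slices to a regular 12-gon of circumradius 2.632 (√(r²−h²) with h=3.65 from center); the cube at (-2.5, 5) is not intersected at this z (z outside [14, 29]); Merging all regions: the r=4.5 sphere at (10, 4) lies entirely inside the 29×7 cube, so the union is just the 29×7 cube — 1 connected region; the sphere at (7.5, 8.5): section is a regular 12-gon, circumradius = √(r²−h²) = √(7.5²−5.15²) = 5.452; Taking the union: the regions partially overlap (shared area 28.84 mm²), so overlapping operands fuse into one piece — 1 connected region. The outline is a single polygon with 13 vertices. Extrusion per mm of travel: 0.4 × 0.15 / (π × 0.875²) = 0.024945. Accumulating E over each segment gives final E = 2.0439.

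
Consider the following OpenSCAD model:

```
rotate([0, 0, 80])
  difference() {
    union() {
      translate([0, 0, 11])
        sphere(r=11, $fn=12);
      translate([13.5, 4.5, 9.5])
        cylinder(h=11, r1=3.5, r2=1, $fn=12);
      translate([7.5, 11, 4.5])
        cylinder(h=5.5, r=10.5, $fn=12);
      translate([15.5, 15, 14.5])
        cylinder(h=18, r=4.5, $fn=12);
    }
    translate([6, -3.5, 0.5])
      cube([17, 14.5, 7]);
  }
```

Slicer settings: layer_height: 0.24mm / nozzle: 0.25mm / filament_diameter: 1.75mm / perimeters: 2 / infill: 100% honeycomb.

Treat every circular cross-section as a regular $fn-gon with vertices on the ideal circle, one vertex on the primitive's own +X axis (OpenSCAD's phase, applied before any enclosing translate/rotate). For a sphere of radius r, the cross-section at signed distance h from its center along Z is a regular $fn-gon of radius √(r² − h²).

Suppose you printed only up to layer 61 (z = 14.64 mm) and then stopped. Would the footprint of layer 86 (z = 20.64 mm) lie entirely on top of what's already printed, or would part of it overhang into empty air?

entirely on top

Compare the two slices. At z = 14.64: the r=11 sphere slices to a regular 12-gon of circumradius 10.380 (√(r²−h²) with h=3.64 from center) (area = (12/2)·10.380²·sin(360°/12) = 323.25 mm²); the cone at (13.5, 4.5) (r1=3.5→r2=1) has section circumradius 2.332 here — a regular 12-gon (area = (12/2)·2.332²·sin(360°/12) = 16.31 mm²); the cylinder at (7.5, 11) does not reach this height (z outside [4.5, 10]); the r=4.5 cylinder at (15.5, 15) gives a regular 12-gon of circumradius 4.5 (constant along its height) (area = (12/2)·4.500²·sin(360°/12) = 60.75 mm²); Merging all regions: the 3 present regions are separate (no shared area or edge), so areas and boundary lengths simply add and each stays a separate island — area = 400.31 mm²; the cube at (6, -3.5) does not reach this height (z outside [0.5, 7.5]); After the difference (first − rest): none of the subtracted shapes is present at this height, so the result so far is unchanged — area = 400.31 mm²; (whole slice rotated 80° about Z — lengths, areas and connectivity unchanged). At z = 20.64: the r=11 sphere contributes a regular 12-gon of circumradius √(11²−9.64²) = 5.298 (area = (12/2)·5.298²·sin(360°/12) = 84.21 mm²); the cone at (13.5, 4.5) does not reach this height (z outside [9.5, 20.5]); the cylinder at (7.5, 11) is absent (z outside [4.5, 10]); the r=4.5 cylinder at (15.5, 15) gives a regular 12-gon of circumradius 4.5 (constant along its height) (area = (12/2)·4.500²·sin(360°/12) = 60.75 mm²); Merging all regions: the 2 present regions are separate (no shared area or edge), so areas and boundary lengths simply add and each stays a separate island — area = 144.96 mm²; the cube at (6, -3.5) does not reach this height (z outside [0.5, 7.5]); Subtracting the remaining from the first: none of the subtracted shapes is present at this height, so the result so far is unchanged — area = 144.96 mm²; (whole slice rotated 80° about Z — lengths, areas and connectivity unchanged). Checking containment: the cross-section at z = 20.64 is a subset of the cross-section at z = 14.64.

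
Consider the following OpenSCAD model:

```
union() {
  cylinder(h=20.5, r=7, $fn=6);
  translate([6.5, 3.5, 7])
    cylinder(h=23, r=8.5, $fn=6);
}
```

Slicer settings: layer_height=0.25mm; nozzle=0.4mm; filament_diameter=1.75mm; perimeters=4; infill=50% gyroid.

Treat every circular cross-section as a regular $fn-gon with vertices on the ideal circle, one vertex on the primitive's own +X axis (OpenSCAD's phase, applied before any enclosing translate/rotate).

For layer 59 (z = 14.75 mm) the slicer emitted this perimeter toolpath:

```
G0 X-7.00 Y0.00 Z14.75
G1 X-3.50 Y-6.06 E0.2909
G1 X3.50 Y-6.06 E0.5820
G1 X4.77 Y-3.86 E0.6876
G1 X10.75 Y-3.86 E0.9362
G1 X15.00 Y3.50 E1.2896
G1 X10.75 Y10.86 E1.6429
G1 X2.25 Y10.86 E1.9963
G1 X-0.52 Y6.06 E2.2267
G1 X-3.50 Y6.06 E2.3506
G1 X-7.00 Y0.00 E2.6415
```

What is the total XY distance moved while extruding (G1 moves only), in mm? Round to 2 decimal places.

Sum the Euclidean lengths of each G1 segment: total = 63.54 mm.

63.54 mm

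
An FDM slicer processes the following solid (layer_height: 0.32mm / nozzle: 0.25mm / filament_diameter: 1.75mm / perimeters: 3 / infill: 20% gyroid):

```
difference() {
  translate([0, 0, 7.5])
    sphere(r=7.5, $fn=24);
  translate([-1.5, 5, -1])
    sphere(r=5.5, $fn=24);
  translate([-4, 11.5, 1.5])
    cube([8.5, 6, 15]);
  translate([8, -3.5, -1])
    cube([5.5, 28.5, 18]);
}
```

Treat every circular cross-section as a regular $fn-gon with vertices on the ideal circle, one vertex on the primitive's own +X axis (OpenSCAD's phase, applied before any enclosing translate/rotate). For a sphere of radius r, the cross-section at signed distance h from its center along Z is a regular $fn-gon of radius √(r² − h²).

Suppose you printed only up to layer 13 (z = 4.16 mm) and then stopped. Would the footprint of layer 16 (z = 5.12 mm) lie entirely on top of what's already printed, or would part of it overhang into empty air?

part overhangs

Compare the two slices. At z = 4.16: the r=7.5 sphere slices to a regular 24-gon of circumradius 6.715 (√(r²−h²) with h=3.34 from center) (area = (24/2)·6.715²·sin(360°/24) = 140.06 mm²); the sphere at (-1.5, 5): section is a regular 24-gon, circumradius = √(r²−h²) = √(5.5²−5.16²) = 1.904 (area = (24/2)·1.904²·sin(360°/24) = 11.26 mm²); the cube at (-4, 11.5) (footprint 8.5×6) is included at this height (area 51.00 mm²); the 5.5×28.5 cube at (8, -3.5) contributes its full rectangle (area 156.75 mm²); After the difference (first − rest): starting from the r=7.5 sphere (140.06 mm²), the r=5.5 sphere at (-1.5, 5) partially overlaps it — only the 10.42 mm² overlap (of its 11.26 mm²) is removed, clipping the outline; the 8.5×6 cube at (-4, 11.5) misses the remaining region (no effect); the 5.5×28.5 cube at (8, -3.5) misses the remaining region (no effect) — area = 129.64 mm². At z = 5.12: the r=7.5 sphere contributes a regular 24-gon of circumradius √(7.5²−2.38²) = 7.112 (area = (24/2)·7.112²·sin(360°/24) = 157.11 mm²); the sphere at (-1.5, 5) is not intersected at this z (|z−center|=6.120 > r=5.5); the cube at (-4, 11.5) is present — its section is the full 8.5×6 rectangle (area 51.00 mm²); the cube at (8, -3.5) (footprint 5.5×28.5) is included at this height (area 156.75 mm²); Taking the first minus the rest: starting from the r=7.5 sphere (157.11 mm²), the 8.5×6 cube at (-4, 11.5) misses the remaining region (no effect); the 5.5×28.5 cube at (8, -3.5) misses the remaining region (no effect) — area = 157.11 mm². Checking containment: at z = 5.12 the cross-section extends beyond the z = 4.16 cross-section by about 27.47 mm².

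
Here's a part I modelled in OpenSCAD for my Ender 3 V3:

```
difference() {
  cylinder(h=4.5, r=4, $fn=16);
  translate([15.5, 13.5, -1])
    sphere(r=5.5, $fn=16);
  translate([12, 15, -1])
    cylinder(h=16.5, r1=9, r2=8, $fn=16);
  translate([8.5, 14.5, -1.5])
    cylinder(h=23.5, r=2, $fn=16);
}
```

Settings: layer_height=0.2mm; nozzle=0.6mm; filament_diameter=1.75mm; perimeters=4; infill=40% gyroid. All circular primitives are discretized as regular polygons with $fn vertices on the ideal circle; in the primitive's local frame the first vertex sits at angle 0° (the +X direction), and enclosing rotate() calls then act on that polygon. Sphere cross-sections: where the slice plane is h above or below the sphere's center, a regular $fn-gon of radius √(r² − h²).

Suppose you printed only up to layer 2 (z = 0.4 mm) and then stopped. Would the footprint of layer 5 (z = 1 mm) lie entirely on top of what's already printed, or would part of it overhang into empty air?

entirely on top

Compare the two slices. At z = 0.4: the r=4 cylinder gives a regular 16-gon of circumradius 4 (constant along its height) (area = (16/2)·4.000²·sin(360°/16) = 48.98 mm²); the sphere at (15.5, 13.5): section is a regular 16-gon, circumradius = √(r²−h²) = √(5.5²−1.4²) = 5.319 (area = (16/2)·5.319²·sin(360°/16) = 86.61 mm²); the cone at (12, 15) (r1=9→r2=8) has section circumradius 8.915 here — a regular 16-gon (area = (16/2)·8.915²·sin(360°/16) = 243.33 mm²); the cylinder at (8.5, 14.5): section is a regular 16-gon, circumradius r=2 (area = (16/2)·2.000²·sin(360°/16) = 12.25 mm²); Taking the first minus the rest: starting from the r=4 cylinder (48.98 mm²), the r=5.5 sphere at (15.5, 13.5) misses the remaining region (no effect); the cone at (12, 15) misses the remaining region (no effect); the r=2 cylinder at (8.5, 14.5) misses the remaining region (no effect) — area = 48.98 mm². At z = 1: the r=4 cylinder contributes a regular 16-gon of circumradius 4 (area = (16/2)·4.000²·sin(360°/16) = 48.98 mm²); the r=5.5 sphere at (15.5, 13.5) contributes a regular 16-gon of circumradius √(5.5²−2²) = 5.123 (area = (16/2)·5.123²·sin(360°/16) = 80.36 mm²); the cone at (12, 15) contributes a regular 16-gon of circumradius 8.879 (interpolated between r1=9 and r2=8 at t=0.121) (area = (16/2)·8.879²·sin(360°/16) = 241.34 mm²); the r=2 cylinder at (8.5, 14.5) gives a regular 16-gon of circumradius 2 (constant along its height) (area = (16/2)·2.000²·sin(360°/16) = 12.25 mm²); After the difference (first − rest): starting from the r=4 cylinder (48.98 mm²), the r=5.5 sphere at (15.5, 13.5) misses the remaining region (no effect); the cone at (12, 15) misses the remaining region (no effect); the r=2 cylinder at (8.5, 14.5) misses the remaining region (no effect) — area = 48.98 mm². Checking containment: the cross-section at z = 1 is a subset of the cross-section at z = 0.4.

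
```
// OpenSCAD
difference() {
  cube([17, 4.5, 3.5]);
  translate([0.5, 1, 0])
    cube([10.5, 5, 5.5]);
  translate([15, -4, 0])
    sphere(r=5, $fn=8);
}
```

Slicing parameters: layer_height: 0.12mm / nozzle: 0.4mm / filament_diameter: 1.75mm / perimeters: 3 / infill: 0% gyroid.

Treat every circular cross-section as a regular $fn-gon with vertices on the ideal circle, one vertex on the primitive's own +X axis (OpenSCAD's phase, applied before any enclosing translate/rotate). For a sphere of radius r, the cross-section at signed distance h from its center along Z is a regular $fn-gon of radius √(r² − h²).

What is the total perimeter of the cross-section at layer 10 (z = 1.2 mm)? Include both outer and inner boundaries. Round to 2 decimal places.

At z = 1.2 mm: the 17×4.5 cube contributes its full rectangle (perimeter 43.00 mm); the 10.5×5 cube at (0.5, 1) contributes its full rectangle (perimeter 31.00 mm); the sphere at (15, -4): section is a regular 8-gon, circumradius = √(r²−h²) = √(5²−1.2²) = 4.854 (perimeter = 2·8·4.854·sin(180°/8) = 29.72 mm); Taking the first minus the rest: starting from the 17×4.5 cube, the 10.5×5 cube at (0.5, 1) partially overlaps it — only the 36.75 mm² overlap (of its 52.50 mm²) is removed, clipping the outline; the r=5 sphere at (15, -4) partially overlaps it — only the 1.76 mm² overlap (of its 66.64 mm²) is removed, clipping the outline — boundary = 50.31 mm. Overall, the cross-section is a single solid region. Total boundary length (outer) = 50.31 mm.

50.31 mm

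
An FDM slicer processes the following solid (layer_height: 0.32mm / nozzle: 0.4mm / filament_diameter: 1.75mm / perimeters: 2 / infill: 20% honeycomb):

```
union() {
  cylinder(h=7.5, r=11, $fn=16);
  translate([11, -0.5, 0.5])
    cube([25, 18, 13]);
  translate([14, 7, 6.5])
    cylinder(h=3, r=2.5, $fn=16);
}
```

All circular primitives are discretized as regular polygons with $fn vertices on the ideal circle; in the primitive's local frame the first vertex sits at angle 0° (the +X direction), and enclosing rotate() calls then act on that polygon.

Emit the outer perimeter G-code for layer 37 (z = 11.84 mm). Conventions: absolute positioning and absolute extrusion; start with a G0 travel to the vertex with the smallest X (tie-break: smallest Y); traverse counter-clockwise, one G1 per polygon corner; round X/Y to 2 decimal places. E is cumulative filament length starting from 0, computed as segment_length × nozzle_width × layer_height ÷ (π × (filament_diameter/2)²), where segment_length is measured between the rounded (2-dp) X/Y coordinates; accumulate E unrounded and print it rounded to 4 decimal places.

At z = 11.84 mm: the cylinder is absent (z outside [0, 7.5]); the cube at (11, -0.5) (footprint 25×18) is included at this height; the cylinder at (14, 7) is not intersected at this z (z outside [6.5, 9.5]); Merging all regions: only the 25×18 cube at (11, -0.5) is present, so the union is just that shape — 1 connected region. The outline is a single polygon with 4 vertices. Extrusion per mm of travel: 0.4 × 0.32 / (π × 0.875²) = 0.053216. Accumulating E over each segment gives final E = 4.5766.

G0 X11.00 Y-0.50 Z11.84
G1 X36.00 Y-0.50 E1.3304
G1 X36.00 Y17.50 E2.2883
G1 X11.00 Y17.50 E3.6187
G1 X11.00 Y-0.50 E4.5766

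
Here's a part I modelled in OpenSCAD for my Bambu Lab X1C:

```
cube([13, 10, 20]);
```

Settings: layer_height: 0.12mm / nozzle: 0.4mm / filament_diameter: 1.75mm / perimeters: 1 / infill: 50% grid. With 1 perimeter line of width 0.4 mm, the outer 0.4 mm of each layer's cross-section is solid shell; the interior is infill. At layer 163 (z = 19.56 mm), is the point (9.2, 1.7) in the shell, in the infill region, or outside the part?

infill

At z = 19.56 mm: the cube (footprint 13×10) is included at this height. Overall, the cross-section is a single solid region. The nearest boundary edge runs (0.00, 0.00)→(13.00, 0.00); distance from the point to it = 1.70 mm. The point is inside the cross-section and 1.70 mm from the nearest boundary — more than the 0.4 mm shell width (1 × 0.4), so it's in the infill interior.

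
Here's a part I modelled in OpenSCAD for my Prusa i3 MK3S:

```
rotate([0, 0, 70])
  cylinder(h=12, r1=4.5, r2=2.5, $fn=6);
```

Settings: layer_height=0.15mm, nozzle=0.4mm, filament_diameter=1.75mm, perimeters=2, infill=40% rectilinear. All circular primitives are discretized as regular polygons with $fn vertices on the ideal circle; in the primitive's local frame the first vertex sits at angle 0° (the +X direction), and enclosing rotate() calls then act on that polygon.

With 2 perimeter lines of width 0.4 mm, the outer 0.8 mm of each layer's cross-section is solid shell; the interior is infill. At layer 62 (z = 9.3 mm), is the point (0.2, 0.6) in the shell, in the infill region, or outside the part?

infill

At z = 9.3 mm: the cone (r1=4.5→r2=2.5) has section circumradius 2.950 here — a regular 6-gon; (whole slice rotated 70° about Z — lengths, areas and connectivity unchanged). Overall, the cross-section is a single solid region. Undo the 70° rotation: the query point maps to (0.632, 0.017) in the un-rotated model frame. The nearest boundary edge runs (2.95, 0.00)→(1.48, 2.55); distance from the point to it = 2.00 mm. The point is inside the cross-section and 2.00 mm from the nearest boundary — more than the 0.8 mm shell width (2 × 0.4), so it's in the infill interior.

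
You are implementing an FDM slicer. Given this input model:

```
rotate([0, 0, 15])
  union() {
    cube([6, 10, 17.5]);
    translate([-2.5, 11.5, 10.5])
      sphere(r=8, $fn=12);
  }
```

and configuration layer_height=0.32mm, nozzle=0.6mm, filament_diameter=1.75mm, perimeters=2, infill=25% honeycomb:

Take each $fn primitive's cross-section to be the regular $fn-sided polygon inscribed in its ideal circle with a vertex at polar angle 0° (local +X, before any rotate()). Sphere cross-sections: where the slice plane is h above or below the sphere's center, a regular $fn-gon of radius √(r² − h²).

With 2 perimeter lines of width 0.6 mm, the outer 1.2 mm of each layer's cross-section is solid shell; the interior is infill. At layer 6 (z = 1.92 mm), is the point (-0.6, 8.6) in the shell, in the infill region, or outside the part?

infill

At z = 1.92 mm: the cube is present — its section is the full 6×10 rectangle; the sphere at (-2.5, 11.5) is not intersected at this z (|z−center|=8.580 > r=8); Combining (union): only the 6×10 cube is present, so the union is just that shape — 1 connected region; (rotated 15° about Z; rotation is an isometry so areas/perimeters/island counts are preserved). Overall, the cross-section is a single solid region. Undo the 15° rotation: the query point maps to (1.646, 8.462) in the un-rotated model frame. The nearest boundary edge runs (6.00, 10.00)→(0.00, 10.00); distance from the point to it = 1.54 mm. The point is inside the cross-section and 1.54 mm from the nearest boundary — more than the 1.2 mm shell width (2 × 0.6), so it's in the infill interior.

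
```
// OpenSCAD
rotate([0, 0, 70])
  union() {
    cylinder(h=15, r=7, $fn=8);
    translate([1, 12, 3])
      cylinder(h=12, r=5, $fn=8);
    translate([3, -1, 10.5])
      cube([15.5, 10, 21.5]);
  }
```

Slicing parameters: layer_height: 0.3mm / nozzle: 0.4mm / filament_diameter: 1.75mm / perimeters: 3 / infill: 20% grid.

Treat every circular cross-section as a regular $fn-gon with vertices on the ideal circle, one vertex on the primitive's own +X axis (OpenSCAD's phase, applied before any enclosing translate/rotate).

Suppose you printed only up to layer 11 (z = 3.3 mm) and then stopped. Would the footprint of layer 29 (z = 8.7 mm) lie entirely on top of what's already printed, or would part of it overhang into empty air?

Compare the two slices. At z = 3.3: the r=7 cylinder gives a regular 8-gon of circumradius 7 (constant along its height) (area = (8/2)·7.000²·sin(360°/8) = 138.59 mm²); the r=5 cylinder at (1, 12) gives a regular 8-gon of circumradius 5 (constant along its height) (area = (8/2)·5.000²·sin(360°/8) = 70.71 mm²); the cube at (3, -1) does not reach this height (z outside [10.5, 32]); Taking the union: the 2 present regions are separate (no shared area or edge), so areas and boundary lengths simply add and each stays a separate island — area = 209.30 mm²; (rotated 70° about Z; rotation is an isometry so areas/perimeters/island counts are preserved). At z = 8.7: the cylinder: section is a regular 8-gon, circumradius r=7 (area = (8/2)·7.000²·sin(360°/8) = 138.59 mm²); the r=5 cylinder at (1, 12) gives a regular 8-gon of circumradius 5 (constant along its height) (area = (8/2)·5.000²·sin(360°/8) = 70.71 mm²); the cube at (3, -1) does not reach this height (z outside [10.5, 32]); Taking the union: the 2 present regions are separate (no shared area or edge), so areas and boundary lengths simply add and each stays a separate island — area = 209.30 mm²; (rotated 70° about Z; rotation is an isometry so areas/perimeters/island counts are preserved). Checking containment: the cross-section at z = 8.7 is a subset of the cross-section at z = 3.3.

entirely on top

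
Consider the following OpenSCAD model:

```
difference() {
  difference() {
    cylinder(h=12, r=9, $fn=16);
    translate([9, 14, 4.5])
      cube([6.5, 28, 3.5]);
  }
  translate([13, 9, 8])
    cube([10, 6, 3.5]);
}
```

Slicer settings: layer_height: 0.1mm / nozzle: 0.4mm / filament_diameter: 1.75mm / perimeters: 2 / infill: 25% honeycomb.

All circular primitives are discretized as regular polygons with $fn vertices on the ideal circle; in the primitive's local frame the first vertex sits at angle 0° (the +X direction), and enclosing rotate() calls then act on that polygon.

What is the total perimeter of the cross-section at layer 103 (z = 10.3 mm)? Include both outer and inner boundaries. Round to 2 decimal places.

56.19 mm

At z = 10.3 mm: the cylinder: section is a regular 16-gon, circumradius r=9 (perimeter = 2·16·9.000·sin(180°/16) = 56.19 mm); the cube at (9, 14) does not reach this height (z outside [4.5, 8]); Taking the first minus the rest: none of the subtracted shapes is present at this height, so the r=9 cylinder is unchanged — boundary = 56.19 mm; the cube at (13, 9) (footprint 10×6) is included at this height (perimeter 32.00 mm); Subtracting the remaining from the first: starting from the result so far, the 10×6 cube at (13, 9) misses the remaining region (no effect) — boundary = 56.19 mm. Overall, the cross-section is a single solid region. Total boundary length (outer) = 56.19 mm.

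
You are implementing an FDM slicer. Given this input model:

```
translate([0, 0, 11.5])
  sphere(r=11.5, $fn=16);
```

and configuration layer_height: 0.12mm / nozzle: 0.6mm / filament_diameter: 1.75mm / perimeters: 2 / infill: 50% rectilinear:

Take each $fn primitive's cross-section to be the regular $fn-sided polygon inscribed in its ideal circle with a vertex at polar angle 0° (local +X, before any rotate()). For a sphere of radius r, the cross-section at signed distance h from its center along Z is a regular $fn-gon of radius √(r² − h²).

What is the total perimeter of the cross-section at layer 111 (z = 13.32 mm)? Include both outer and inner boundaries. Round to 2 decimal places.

70.89 mm

At z = 13.32 mm: the r=11.5 sphere contributes a regular 16-gon of circumradius √(11.5²−1.82²) = 11.355 (perimeter = 2·16·11.355·sin(180°/16) = 70.89 mm). Overall, the cross-section is a single solid region. Total boundary length (outer) = 70.89 mm.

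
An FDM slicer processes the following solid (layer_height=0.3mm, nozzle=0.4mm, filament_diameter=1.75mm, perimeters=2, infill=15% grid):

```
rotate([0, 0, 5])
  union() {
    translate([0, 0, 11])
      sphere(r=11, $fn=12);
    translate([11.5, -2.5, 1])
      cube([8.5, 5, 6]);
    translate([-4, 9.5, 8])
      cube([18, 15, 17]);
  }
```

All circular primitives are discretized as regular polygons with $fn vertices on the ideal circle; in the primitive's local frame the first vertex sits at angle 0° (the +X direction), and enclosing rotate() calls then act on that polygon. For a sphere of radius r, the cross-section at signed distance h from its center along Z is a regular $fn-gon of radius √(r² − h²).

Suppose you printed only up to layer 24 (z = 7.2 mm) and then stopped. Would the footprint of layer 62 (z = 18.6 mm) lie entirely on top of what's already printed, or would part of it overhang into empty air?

part overhangs

Compare the two slices. At z = 7.2: the sphere: section is a regular 12-gon, circumradius = √(r²−h²) = √(11²−3.8²) = 10.323 (area = (12/2)·10.323²·sin(360°/12) = 319.68 mm²); the cube at (11.5, -2.5) is absent (z outside [1, 7]); the cube at (-4, 9.5) does not reach this height (z outside [8, 25]); Combining (union): only the r=11 sphere is present, so the union is just that shape — area = 319.68 mm²; (rotated 5° about Z; rotation is an isometry so areas/perimeters/island counts are preserved). At z = 18.6: the sphere: section is a regular 12-gon, circumradius = √(r²−h²) = √(11²−7.6²) = 7.952 (area = (12/2)·7.952²·sin(360°/12) = 189.72 mm²); the cube at (11.5, -2.5) does not reach this height (z outside [1, 7]); the cube at (-4, 9.5) (footprint 18×15) is included at this height (area 270.00 mm²); Combining (union): the 2 present regions are separate (no shared area or edge), so areas and boundary lengths simply add and each stays a separate island — area = 459.72 mm²; (rotated 5° about Z; rotation is an isometry so areas/perimeters/island counts are preserved). Checking containment: at z = 18.6 the cross-section extends beyond the z = 7.2 cross-section by about 267.47 mm².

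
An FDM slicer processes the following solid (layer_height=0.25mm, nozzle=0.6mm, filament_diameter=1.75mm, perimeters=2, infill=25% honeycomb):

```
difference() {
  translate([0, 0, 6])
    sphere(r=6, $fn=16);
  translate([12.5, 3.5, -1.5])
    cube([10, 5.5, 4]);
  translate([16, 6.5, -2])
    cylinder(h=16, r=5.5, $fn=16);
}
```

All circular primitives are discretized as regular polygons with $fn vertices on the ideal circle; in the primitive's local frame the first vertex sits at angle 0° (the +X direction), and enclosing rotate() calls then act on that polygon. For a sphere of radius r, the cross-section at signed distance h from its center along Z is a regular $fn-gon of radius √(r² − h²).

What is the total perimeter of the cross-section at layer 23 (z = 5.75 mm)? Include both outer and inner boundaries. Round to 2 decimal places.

At z = 5.75 mm: the sphere: section is a regular 16-gon, circumradius = √(r²−h²) = √(6²−0.25²) = 5.995 (perimeter = 2·16·5.995·sin(180°/16) = 37.42 mm); the cube at (12.5, 3.5) does not reach this height (z outside [-1.5, 2.5]); the cylinder at (16, 6.5): section is a regular 16-gon, circumradius r=5.5 (perimeter = 2·16·5.500·sin(180°/16) = 34.34 mm); Taking the first minus the rest: starting from the r=6 sphere, the r=5.5 cylinder at (16, 6.5) misses the remaining region (no effect) — boundary = 37.42 mm. Overall, the cross-section is a single solid region. Total boundary length (outer) = 37.42 mm.

37.42 mm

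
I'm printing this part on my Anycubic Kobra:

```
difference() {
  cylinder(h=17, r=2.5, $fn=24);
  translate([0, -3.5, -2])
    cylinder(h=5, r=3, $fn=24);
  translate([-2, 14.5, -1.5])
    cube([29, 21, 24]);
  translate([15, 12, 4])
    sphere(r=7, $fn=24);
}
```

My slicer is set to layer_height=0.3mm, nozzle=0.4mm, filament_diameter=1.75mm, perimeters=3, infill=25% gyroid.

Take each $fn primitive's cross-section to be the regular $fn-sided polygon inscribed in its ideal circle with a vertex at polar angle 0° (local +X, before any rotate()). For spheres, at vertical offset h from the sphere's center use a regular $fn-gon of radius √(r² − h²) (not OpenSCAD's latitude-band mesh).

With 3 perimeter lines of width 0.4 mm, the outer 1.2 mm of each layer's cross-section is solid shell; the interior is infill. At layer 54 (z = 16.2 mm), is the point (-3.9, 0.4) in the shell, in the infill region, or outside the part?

At z = 16.2 mm: the cylinder: section is a regular 24-gon, circumradius r=2.5; the cylinder at (0, -3.5) is not intersected at this z (z outside [-2, 3]); the cube at (-2, 14.5) is present — its section is the full 29×21 rectangle; the sphere at (15, 12) does not reach this height (|z−center|=12.200 > r=7); Subtracting the remaining from the first: starting from the r=2.5 cylinder, the 29×21 cube at (-2, 14.5) misses the remaining region (no effect) — 1 connected region. Overall, the cross-section is a single solid region. The nearest boundary edge runs (-2.50, 0.00)→(-2.41, 0.65); distance from the point to it = 1.44 mm. The point is not inside any of the regions above, so it lies outside the cross-section (1.44 mm from the nearest boundary).

outside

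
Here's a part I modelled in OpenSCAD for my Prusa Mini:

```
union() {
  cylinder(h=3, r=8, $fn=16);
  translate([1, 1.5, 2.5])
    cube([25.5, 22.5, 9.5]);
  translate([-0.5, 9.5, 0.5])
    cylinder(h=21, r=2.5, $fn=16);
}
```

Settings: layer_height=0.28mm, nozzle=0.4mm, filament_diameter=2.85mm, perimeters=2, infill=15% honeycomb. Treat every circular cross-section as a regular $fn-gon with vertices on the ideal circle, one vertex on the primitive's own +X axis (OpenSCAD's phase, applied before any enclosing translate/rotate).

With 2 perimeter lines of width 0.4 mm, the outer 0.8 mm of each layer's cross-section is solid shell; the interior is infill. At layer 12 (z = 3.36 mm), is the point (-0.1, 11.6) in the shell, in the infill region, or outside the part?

shell

At z = 3.36 mm: the cylinder is not intersected at this z (z outside [0, 3]); the cube at (1, 1.5) is present — its section is the full 25.5×22.5 rectangle; the r=2.5 cylinder at (-0.5, 9.5) contributes a regular 16-gon of circumradius 2.5; Taking the union: the regions partially overlap (shared area 2.65 mm²), so overlapping operands fuse into one piece — 1 connected region. Overall, the cross-section is a single solid region. The nearest boundary edge runs (-0.50, 12.00)→(0.46, 11.81); distance from the point to it = 0.31 mm. The point is inside the cross-section, 0.31 mm from the nearest boundary — within the 0.8 mm shell band (2 × 0.4).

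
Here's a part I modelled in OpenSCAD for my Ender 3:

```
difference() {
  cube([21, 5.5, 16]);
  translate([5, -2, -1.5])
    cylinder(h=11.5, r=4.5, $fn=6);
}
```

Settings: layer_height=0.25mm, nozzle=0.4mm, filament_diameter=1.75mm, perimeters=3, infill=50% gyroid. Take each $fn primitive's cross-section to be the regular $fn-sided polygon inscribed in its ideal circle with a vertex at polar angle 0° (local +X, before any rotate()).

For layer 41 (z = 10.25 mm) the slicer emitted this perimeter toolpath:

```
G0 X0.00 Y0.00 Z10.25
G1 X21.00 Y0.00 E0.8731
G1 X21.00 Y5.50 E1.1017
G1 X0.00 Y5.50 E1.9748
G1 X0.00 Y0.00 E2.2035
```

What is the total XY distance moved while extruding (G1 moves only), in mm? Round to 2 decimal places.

Sum the Euclidean lengths of each G1 segment: total = 53.00 mm.

53.00 mm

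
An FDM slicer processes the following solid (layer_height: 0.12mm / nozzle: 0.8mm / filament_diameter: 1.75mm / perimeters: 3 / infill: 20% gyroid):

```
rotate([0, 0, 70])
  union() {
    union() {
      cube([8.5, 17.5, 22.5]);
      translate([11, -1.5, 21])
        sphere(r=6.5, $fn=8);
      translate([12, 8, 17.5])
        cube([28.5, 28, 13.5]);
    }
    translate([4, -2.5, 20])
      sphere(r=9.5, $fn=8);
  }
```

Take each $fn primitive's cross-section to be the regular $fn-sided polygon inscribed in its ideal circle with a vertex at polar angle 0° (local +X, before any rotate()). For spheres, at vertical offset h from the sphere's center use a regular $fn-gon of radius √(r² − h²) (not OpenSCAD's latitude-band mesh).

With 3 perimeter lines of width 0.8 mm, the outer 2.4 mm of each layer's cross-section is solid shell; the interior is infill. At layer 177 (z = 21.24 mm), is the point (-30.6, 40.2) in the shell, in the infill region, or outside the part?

outside

At z = 21.24 mm: the cube (footprint 8.5×17.5) is included at this height; the sphere at (11, -1.5): section is a regular 8-gon, circumradius = √(r²−h²) = √(6.5²−0.24²) = 6.496; the 28.5×28 cube at (12, 8) contributes its full rectangle; Combining (union): the regions partially overlap (shared area 9.36 mm²), so overlapping operands fuse into one piece — 2 connected regions; the r=9.5 sphere at (4, -2.5) contributes a regular 8-gon of circumradius √(9.5²−1.24²) = 9.419; Taking the union: the regions partially overlap (shared area 115.01 mm²), so overlapping operands fuse into one piece — 2 connected regions; (whole slice rotated 70° about Z — lengths, areas and connectivity unchanged). Overall, the cross-section has 2 separate islands. Undo the 70° rotation: the query point maps to (27.310, 42.504) in the un-rotated model frame. The nearest boundary edge runs (12.00, 36.00)→(40.50, 36.00); distance from the point to it = 6.50 mm. The point is not inside any of the regions above, so it lies outside the cross-section (6.50 mm from the nearest boundary).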